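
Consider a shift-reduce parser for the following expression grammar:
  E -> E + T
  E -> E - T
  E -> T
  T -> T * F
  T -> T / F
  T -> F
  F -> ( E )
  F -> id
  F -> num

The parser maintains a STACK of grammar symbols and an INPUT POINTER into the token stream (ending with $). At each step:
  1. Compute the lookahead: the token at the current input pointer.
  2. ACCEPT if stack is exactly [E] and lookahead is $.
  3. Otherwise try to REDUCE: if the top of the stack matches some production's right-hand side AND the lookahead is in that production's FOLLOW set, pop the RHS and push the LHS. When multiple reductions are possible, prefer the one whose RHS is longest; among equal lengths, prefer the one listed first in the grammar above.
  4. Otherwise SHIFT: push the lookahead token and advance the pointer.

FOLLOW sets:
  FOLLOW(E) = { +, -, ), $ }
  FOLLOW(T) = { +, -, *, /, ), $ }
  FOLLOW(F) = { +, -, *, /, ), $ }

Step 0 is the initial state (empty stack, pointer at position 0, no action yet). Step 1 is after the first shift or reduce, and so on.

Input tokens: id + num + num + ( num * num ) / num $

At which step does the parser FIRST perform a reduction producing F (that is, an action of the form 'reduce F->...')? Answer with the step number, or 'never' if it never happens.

Step 1: shift id. Stack=[id] ptr=1 lookahead=+ remaining=[+ num + num + ( num * num ) / num $]
Step 2: reduce F->id. Stack=[F] ptr=1 lookahead=+ remaining=[+ num + num + ( num * num ) / num $]

Answer: 2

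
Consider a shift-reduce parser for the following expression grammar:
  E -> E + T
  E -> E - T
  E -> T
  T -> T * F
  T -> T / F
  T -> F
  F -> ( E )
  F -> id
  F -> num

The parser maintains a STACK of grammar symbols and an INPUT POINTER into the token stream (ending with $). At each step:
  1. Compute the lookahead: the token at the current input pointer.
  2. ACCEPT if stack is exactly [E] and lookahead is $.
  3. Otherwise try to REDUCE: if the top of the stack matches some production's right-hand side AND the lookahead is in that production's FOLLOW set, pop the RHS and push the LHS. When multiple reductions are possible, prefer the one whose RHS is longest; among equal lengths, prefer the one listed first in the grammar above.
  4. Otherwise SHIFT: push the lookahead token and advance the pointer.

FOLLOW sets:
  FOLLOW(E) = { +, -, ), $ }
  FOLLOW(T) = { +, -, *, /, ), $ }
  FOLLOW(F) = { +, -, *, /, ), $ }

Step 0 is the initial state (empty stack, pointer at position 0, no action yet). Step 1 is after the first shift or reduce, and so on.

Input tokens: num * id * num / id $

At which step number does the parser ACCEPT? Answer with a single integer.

Answer: 17

Derivation:
Step 1: shift num. Stack=[num] ptr=1 lookahead=* remaining=[* id * num / id $]
Step 2: reduce F->num. Stack=[F] ptr=1 lookahead=* remaining=[* id * num / id $]
Step 3: reduce T->F. Stack=[T] ptr=1 lookahead=* remaining=[* id * num / id $]
Step 4: shift *. Stack=[T *] ptr=2 lookahead=id remaining=[id * num / id $]
Step 5: shift id. Stack=[T * id] ptr=3 lookahead=* remaining=[* num / id $]
Step 6: reduce F->id. Stack=[T * F] ptr=3 lookahead=* remaining=[* num / id $]
Step 7: reduce T->T * F. Stack=[T] ptr=3 lookahead=* remaining=[* num / id $]
Step 8: shift *. Stack=[T *] ptr=4 lookahead=num remaining=[num / id $]
Step 9: shift num. Stack=[T * num] ptr=5 lookahead=/ remaining=[/ id $]
Step 10: reduce F->num. Stack=[T * F] ptr=5 lookahead=/ remaining=[/ id $]
Step 11: reduce T->T * F. Stack=[T] ptr=5 lookahead=/ remaining=[/ id $]
Step 12: shift /. Stack=[T /] ptr=6 lookahead=id remaining=[id $]
Step 13: shift id. Stack=[T / id] ptr=7 lookahead=$ remaining=[$]
Step 14: reduce F->id. Stack=[T / F] ptr=7 lookahead=$ remaining=[$]
Step 15: reduce T->T / F. Stack=[T] ptr=7 lookahead=$ remaining=[$]
Step 16: reduce E->T. Stack=[E] ptr=7 lookahead=$ remaining=[$]
Step 17: accept. Stack=[E] ptr=7 lookahead=$ remaining=[$]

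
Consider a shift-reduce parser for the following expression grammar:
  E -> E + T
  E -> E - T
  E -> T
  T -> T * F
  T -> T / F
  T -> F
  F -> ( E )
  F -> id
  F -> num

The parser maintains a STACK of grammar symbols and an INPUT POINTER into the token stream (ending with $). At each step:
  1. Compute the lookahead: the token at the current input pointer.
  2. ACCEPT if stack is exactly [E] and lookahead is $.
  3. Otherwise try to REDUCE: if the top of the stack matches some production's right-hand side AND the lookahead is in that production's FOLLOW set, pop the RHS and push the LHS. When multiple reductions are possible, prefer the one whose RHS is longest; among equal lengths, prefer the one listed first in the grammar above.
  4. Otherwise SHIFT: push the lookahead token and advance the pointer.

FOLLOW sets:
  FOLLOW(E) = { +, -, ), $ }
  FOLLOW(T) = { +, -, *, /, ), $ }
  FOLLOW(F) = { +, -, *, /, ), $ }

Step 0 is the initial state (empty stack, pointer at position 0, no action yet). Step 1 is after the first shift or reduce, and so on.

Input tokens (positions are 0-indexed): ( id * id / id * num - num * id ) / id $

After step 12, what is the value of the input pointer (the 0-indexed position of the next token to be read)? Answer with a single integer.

Step 1: shift (. Stack=[(] ptr=1 lookahead=id remaining=[id * id / id * num - num * id ) / id $]
Step 2: shift id. Stack=[( id] ptr=2 lookahead=* remaining=[* id / id * num - num * id ) / id $]
Step 3: reduce F->id. Stack=[( F] ptr=2 lookahead=* remaining=[* id / id * num - num * id ) / id $]
Step 4: reduce T->F. Stack=[( T] ptr=2 lookahead=* remaining=[* id / id * num - num * id ) / id $]
Step 5: shift *. Stack=[( T *] ptr=3 lookahead=id remaining=[id / id * num - num * id ) / id $]
Step 6: shift id. Stack=[( T * id] ptr=4 lookahead=/ remaining=[/ id * num - num * id ) / id $]
Step 7: reduce F->id. Stack=[( T * F] ptr=4 lookahead=/ remaining=[/ id * num - num * id ) / id $]
Step 8: reduce T->T * F. Stack=[( T] ptr=4 lookahead=/ remaining=[/ id * num - num * id ) / id $]
Step 9: shift /. Stack=[( T /] ptr=5 lookahead=id remaining=[id * num - num * id ) / id $]
Step 10: shift id. Stack=[( T / id] ptr=6 lookahead=* remaining=[* num - num * id ) / id $]
Step 11: reduce F->id. Stack=[( T / F] ptr=6 lookahead=* remaining=[* num - num * id ) / id $]
Step 12: reduce T->T / F. Stack=[( T] ptr=6 lookahead=* remaining=[* num - num * id ) / id $]

Answer: 6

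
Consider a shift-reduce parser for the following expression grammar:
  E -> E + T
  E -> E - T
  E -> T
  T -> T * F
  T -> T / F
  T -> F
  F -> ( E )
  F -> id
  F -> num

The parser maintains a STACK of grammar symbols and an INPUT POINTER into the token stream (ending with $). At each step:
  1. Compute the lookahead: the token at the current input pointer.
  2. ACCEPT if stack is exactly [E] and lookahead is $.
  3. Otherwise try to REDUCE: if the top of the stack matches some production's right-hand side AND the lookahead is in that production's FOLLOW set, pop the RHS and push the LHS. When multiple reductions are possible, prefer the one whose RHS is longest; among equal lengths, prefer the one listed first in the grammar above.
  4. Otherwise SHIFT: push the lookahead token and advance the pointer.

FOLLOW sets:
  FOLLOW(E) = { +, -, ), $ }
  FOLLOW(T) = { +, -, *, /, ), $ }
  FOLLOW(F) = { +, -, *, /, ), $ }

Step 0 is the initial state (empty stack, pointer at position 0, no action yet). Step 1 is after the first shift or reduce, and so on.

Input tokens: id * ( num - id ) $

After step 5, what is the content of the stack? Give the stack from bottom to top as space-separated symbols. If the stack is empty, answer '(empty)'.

Step 1: shift id. Stack=[id] ptr=1 lookahead=* remaining=[* ( num - id ) $]
Step 2: reduce F->id. Stack=[F] ptr=1 lookahead=* remaining=[* ( num - id ) $]
Step 3: reduce T->F. Stack=[T] ptr=1 lookahead=* remaining=[* ( num - id ) $]
Step 4: shift *. Stack=[T *] ptr=2 lookahead=( remaining=[( num - id ) $]
Step 5: shift (. Stack=[T * (] ptr=3 lookahead=num remaining=[num - id ) $]

Answer: T * (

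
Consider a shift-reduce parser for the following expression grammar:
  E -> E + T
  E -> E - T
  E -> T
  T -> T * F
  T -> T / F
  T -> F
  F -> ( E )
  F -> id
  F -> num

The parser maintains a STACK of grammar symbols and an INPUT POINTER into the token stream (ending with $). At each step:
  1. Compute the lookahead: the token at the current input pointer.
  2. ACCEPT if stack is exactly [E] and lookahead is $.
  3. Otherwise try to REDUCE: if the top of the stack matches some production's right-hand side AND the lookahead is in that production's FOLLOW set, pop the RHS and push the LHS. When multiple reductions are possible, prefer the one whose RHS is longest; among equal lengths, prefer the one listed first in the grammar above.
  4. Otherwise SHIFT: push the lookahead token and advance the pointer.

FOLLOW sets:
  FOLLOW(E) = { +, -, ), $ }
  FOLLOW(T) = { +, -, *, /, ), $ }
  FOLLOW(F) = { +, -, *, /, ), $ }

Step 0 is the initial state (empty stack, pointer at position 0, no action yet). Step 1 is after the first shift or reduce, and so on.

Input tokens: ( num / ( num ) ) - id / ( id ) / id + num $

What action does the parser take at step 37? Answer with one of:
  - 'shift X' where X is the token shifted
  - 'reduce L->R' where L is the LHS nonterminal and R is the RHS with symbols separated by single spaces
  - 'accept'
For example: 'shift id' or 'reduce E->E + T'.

Step 1: shift (. Stack=[(] ptr=1 lookahead=num remaining=[num / ( num ) ) - id / ( id ) / id + num $]
Step 2: shift num. Stack=[( num] ptr=2 lookahead=/ remaining=[/ ( num ) ) - id / ( id ) / id + num $]
Step 3: reduce F->num. Stack=[( F] ptr=2 lookahead=/ remaining=[/ ( num ) ) - id / ( id ) / id + num $]
Step 4: reduce T->F. Stack=[( T] ptr=2 lookahead=/ remaining=[/ ( num ) ) - id / ( id ) / id + num $]
Step 5: shift /. Stack=[( T /] ptr=3 lookahead=( remaining=[( num ) ) - id / ( id ) / id + num $]
Step 6: shift (. Stack=[( T / (] ptr=4 lookahead=num remaining=[num ) ) - id / ( id ) / id + num $]
Step 7: shift num. Stack=[( T / ( num] ptr=5 lookahead=) remaining=[) ) - id / ( id ) / id + num $]
Step 8: reduce F->num. Stack=[( T / ( F] ptr=5 lookahead=) remaining=[) ) - id / ( id ) / id + num $]
Step 9: reduce T->F. Stack=[( T / ( T] ptr=5 lookahead=) remaining=[) ) - id / ( id ) / id + num $]
Step 10: reduce E->T. Stack=[( T / ( E] ptr=5 lookahead=) remaining=[) ) - id / ( id ) / id + num $]
Step 11: shift ). Stack=[( T / ( E )] ptr=6 lookahead=) remaining=[) - id / ( id ) / id + num $]
Step 12: reduce F->( E ). Stack=[( T / F] ptr=6 lookahead=) remaining=[) - id / ( id ) / id + num $]
Step 13: reduce T->T / F. Stack=[( T] ptr=6 lookahead=) remaining=[) - id / ( id ) / id + num $]
Step 14: reduce E->T. Stack=[( E] ptr=6 lookahead=) remaining=[) - id / ( id ) / id + num $]
Step 15: shift ). Stack=[( E )] ptr=7 lookahead=- remaining=[- id / ( id ) / id + num $]
Step 16: reduce F->( E ). Stack=[F] ptr=7 lookahead=- remaining=[- id / ( id ) / id + num $]
Step 17: reduce T->F. Stack=[T] ptr=7 lookahead=- remaining=[- id / ( id ) / id + num $]
Step 18: reduce E->T. Stack=[E] ptr=7 lookahead=- remaining=[- id / ( id ) / id + num $]
Step 19: shift -. Stack=[E -] ptr=8 lookahead=id remaining=[id / ( id ) / id + num $]
Step 20: shift id. Stack=[E - id] ptr=9 lookahead=/ remaining=[/ ( id ) / id + num $]
Step 21: reduce F->id. Stack=[E - F] ptr=9 lookahead=/ remaining=[/ ( id ) / id + num $]
Step 22: reduce T->F. Stack=[E - T] ptr=9 lookahead=/ remaining=[/ ( id ) / id + num $]
Step 23: shift /. Stack=[E - T /] ptr=10 lookahead=( remaining=[( id ) / id + num $]
Step 24: shift (. Stack=[E - T / (] ptr=11 lookahead=id remaining=[id ) / id + num $]
Step 25: shift id. Stack=[E - T / ( id] ptr=12 lookahead=) remaining=[) / id + num $]
Step 26: reduce F->id. Stack=[E - T / ( F] ptr=12 lookahead=) remaining=[) / id + num $]
Step 27: reduce T->F. Stack=[E - T / ( T] ptr=12 lookahead=) remaining=[) / id + num $]
Step 28: reduce E->T. Stack=[E - T / ( E] ptr=12 lookahead=) remaining=[) / id + num $]
Step 29: shift ). Stack=[E - T / ( E )] ptr=13 lookahead=/ remaining=[/ id + num $]
Step 30: reduce F->( E ). Stack=[E - T / F] ptr=13 lookahead=/ remaining=[/ id + num $]
Step 31: reduce T->T / F. Stack=[E - T] ptr=13 lookahead=/ remaining=[/ id + num $]
Step 32: shift /. Stack=[E - T /] ptr=14 lookahead=id remaining=[id + num $]
Step 33: shift id. Stack=[E - T / id] ptr=15 lookahead=+ remaining=[+ num $]
Step 34: reduce F->id. Stack=[E - T / F] ptr=15 lookahead=+ remaining=[+ num $]
Step 35: reduce T->T / F. Stack=[E - T] ptr=15 lookahead=+ remaining=[+ num $]
Step 36: reduce E->E - T. Stack=[E] ptr=15 lookahead=+ remaining=[+ num $]
Step 37: shift +. Stack=[E +] ptr=16 lookahead=num remaining=[num $]

Answer: shift +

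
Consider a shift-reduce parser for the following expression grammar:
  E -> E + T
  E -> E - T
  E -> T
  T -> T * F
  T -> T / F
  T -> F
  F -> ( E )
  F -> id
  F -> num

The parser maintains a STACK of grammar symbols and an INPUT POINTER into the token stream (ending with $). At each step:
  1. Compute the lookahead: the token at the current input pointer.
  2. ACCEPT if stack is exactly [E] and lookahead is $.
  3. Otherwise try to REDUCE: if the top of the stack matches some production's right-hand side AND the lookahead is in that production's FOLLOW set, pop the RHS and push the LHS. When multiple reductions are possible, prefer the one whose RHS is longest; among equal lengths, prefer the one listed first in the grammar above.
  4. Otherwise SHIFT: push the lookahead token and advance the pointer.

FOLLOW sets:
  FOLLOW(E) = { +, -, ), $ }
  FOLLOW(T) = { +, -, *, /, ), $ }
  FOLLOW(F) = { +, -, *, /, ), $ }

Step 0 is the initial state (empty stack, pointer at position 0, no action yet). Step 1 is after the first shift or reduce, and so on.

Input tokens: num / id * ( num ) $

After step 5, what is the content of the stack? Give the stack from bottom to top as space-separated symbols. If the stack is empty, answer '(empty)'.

Step 1: shift num. Stack=[num] ptr=1 lookahead=/ remaining=[/ id * ( num ) $]
Step 2: reduce F->num. Stack=[F] ptr=1 lookahead=/ remaining=[/ id * ( num ) $]
Step 3: reduce T->F. Stack=[T] ptr=1 lookahead=/ remaining=[/ id * ( num ) $]
Step 4: shift /. Stack=[T /] ptr=2 lookahead=id remaining=[id * ( num ) $]
Step 5: shift id. Stack=[T / id] ptr=3 lookahead=* remaining=[* ( num ) $]

Answer: T / id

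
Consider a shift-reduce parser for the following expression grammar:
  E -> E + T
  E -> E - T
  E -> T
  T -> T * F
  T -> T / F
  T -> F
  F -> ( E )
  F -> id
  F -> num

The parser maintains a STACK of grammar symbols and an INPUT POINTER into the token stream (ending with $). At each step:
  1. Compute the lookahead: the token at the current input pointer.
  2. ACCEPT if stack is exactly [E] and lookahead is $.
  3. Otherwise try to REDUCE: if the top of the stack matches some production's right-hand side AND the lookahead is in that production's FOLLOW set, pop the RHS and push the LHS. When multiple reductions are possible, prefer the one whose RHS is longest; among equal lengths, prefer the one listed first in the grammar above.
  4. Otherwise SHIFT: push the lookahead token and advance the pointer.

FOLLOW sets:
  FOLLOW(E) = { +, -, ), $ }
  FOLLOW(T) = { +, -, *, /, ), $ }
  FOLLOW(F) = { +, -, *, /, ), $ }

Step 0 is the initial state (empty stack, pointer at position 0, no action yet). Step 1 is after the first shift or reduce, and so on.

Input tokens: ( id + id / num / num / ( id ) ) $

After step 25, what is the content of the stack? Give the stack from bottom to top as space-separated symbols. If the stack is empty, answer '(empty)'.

Answer: ( E + T / F

Derivation:
Step 1: shift (. Stack=[(] ptr=1 lookahead=id remaining=[id + id / num / num / ( id ) ) $]
Step 2: shift id. Stack=[( id] ptr=2 lookahead=+ remaining=[+ id / num / num / ( id ) ) $]
Step 3: reduce F->id. Stack=[( F] ptr=2 lookahead=+ remaining=[+ id / num / num / ( id ) ) $]
Step 4: reduce T->F. Stack=[( T] ptr=2 lookahead=+ remaining=[+ id / num / num / ( id ) ) $]
Step 5: reduce E->T. Stack=[( E] ptr=2 lookahead=+ remaining=[+ id / num / num / ( id ) ) $]
Step 6: shift +. Stack=[( E +] ptr=3 lookahead=id remaining=[id / num / num / ( id ) ) $]
Step 7: shift id. Stack=[( E + id] ptr=4 lookahead=/ remaining=[/ num / num / ( id ) ) $]
Step 8: reduce F->id. Stack=[( E + F] ptr=4 lookahead=/ remaining=[/ num / num / ( id ) ) $]
Step 9: reduce T->F. Stack=[( E + T] ptr=4 lookahead=/ remaining=[/ num / num / ( id ) ) $]
Step 10: shift /. Stack=[( E + T /] ptr=5 lookahead=num remaining=[num / num / ( id ) ) $]
Step 11: shift num. Stack=[( E + T / num] ptr=6 lookahead=/ remaining=[/ num / ( id ) ) $]
Step 12: reduce F->num. Stack=[( E + T / F] ptr=6 lookahead=/ remaining=[/ num / ( id ) ) $]
Step 13: reduce T->T / F. Stack=[( E + T] ptr=6 lookahead=/ remaining=[/ num / ( id ) ) $]
Step 14: shift /. Stack=[( E + T /] ptr=7 lookahead=num remaining=[num / ( id ) ) $]
Step 15: shift num. Stack=[( E + T / num] ptr=8 lookahead=/ remaining=[/ ( id ) ) $]
Step 16: reduce F->num. Stack=[( E + T / F] ptr=8 lookahead=/ remaining=[/ ( id ) ) $]
Step 17: reduce T->T / F. Stack=[( E + T] ptr=8 lookahead=/ remaining=[/ ( id ) ) $]
Step 18: shift /. Stack=[( E + T /] ptr=9 lookahead=( remaining=[( id ) ) $]
Step 19: shift (. Stack=[( E + T / (] ptr=10 lookahead=id remaining=[id ) ) $]
Step 20: shift id. Stack=[( E + T / ( id] ptr=11 lookahead=) remaining=[) ) $]
Step 21: reduce F->id. Stack=[( E + T / ( F] ptr=11 lookahead=) remaining=[) ) $]
Step 22: reduce T->F. Stack=[( E + T / ( T] ptr=11 lookahead=) remaining=[) ) $]
Step 23: reduce E->T. Stack=[( E + T / ( E] ptr=11 lookahead=) remaining=[) ) $]
Step 24: shift ). Stack=[( E + T / ( E )] ptr=12 lookahead=) remaining=[) $]
Step 25: reduce F->( E ). Stack=[( E + T / F] ptr=12 lookahead=) remaining=[) $]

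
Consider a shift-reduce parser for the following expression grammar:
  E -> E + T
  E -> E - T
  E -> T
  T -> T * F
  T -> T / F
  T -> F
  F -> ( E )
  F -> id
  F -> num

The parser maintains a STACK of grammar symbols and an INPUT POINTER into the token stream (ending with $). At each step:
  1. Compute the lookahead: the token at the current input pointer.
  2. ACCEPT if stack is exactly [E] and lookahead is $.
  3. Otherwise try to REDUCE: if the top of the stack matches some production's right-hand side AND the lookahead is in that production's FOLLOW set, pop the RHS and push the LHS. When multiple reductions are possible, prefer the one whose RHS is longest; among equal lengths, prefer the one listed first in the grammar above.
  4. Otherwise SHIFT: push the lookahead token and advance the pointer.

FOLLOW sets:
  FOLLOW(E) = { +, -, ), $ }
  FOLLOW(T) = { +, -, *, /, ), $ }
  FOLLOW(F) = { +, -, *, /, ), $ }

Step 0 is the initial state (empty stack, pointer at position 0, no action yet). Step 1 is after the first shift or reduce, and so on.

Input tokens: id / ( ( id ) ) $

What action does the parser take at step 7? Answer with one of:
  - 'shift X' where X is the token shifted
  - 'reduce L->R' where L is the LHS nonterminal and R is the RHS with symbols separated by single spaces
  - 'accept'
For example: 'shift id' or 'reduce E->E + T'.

Step 1: shift id. Stack=[id] ptr=1 lookahead=/ remaining=[/ ( ( id ) ) $]
Step 2: reduce F->id. Stack=[F] ptr=1 lookahead=/ remaining=[/ ( ( id ) ) $]
Step 3: reduce T->F. Stack=[T] ptr=1 lookahead=/ remaining=[/ ( ( id ) ) $]
Step 4: shift /. Stack=[T /] ptr=2 lookahead=( remaining=[( ( id ) ) $]
Step 5: shift (. Stack=[T / (] ptr=3 lookahead=( remaining=[( id ) ) $]
Step 6: shift (. Stack=[T / ( (] ptr=4 lookahead=id remaining=[id ) ) $]
Step 7: shift id. Stack=[T / ( ( id] ptr=5 lookahead=) remaining=[) ) $]

Answer: shift id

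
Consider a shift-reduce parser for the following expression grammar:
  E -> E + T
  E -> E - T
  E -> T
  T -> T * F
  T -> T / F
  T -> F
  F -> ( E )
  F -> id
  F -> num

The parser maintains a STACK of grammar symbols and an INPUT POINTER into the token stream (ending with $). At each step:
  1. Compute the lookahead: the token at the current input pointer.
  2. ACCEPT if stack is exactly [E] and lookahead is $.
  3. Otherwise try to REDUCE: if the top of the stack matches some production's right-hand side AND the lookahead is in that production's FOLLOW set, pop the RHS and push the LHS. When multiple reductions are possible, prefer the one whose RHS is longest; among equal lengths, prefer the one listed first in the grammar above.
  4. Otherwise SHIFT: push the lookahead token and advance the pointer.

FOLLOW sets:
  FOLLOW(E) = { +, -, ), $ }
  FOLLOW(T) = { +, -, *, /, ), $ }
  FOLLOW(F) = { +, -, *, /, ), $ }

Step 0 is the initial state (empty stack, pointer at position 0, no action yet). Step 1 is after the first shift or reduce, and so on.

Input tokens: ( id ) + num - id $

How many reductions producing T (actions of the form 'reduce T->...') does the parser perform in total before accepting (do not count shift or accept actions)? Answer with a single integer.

Step 1: shift (. Stack=[(] ptr=1 lookahead=id remaining=[id ) + num - id $]
Step 2: shift id. Stack=[( id] ptr=2 lookahead=) remaining=[) + num - id $]
Step 3: reduce F->id. Stack=[( F] ptr=2 lookahead=) remaining=[) + num - id $]
Step 4: reduce T->F. Stack=[( T] ptr=2 lookahead=) remaining=[) + num - id $]
Step 5: reduce E->T. Stack=[( E] ptr=2 lookahead=) remaining=[) + num - id $]
Step 6: shift ). Stack=[( E )] ptr=3 lookahead=+ remaining=[+ num - id $]
Step 7: reduce F->( E ). Stack=[F] ptr=3 lookahead=+ remaining=[+ num - id $]
Step 8: reduce T->F. Stack=[T] ptr=3 lookahead=+ remaining=[+ num - id $]
Step 9: reduce E->T. Stack=[E] ptr=3 lookahead=+ remaining=[+ num - id $]
Step 10: shift +. Stack=[E +] ptr=4 lookahead=num remaining=[num - id $]
Step 11: shift num. Stack=[E + num] ptr=5 lookahead=- remaining=[- id $]
Step 12: reduce F->num. Stack=[E + F] ptr=5 lookahead=- remaining=[- id $]
Step 13: reduce T->F. Stack=[E + T] ptr=5 lookahead=- remaining=[- id $]
Step 14: reduce E->E + T. Stack=[E] ptr=5 lookahead=- remaining=[- id $]
Step 15: shift -. Stack=[E -] ptr=6 lookahead=id remaining=[id $]
Step 16: shift id. Stack=[E - id] ptr=7 lookahead=$ remaining=[$]
Step 17: reduce F->id. Stack=[E - F] ptr=7 lookahead=$ remaining=[$]
Step 18: reduce T->F. Stack=[E - T] ptr=7 lookahead=$ remaining=[$]
Step 19: reduce E->E - T. Stack=[E] ptr=7 lookahead=$ remaining=[$]
Step 20: accept. Stack=[E] ptr=7 lookahead=$ remaining=[$]

Answer: 4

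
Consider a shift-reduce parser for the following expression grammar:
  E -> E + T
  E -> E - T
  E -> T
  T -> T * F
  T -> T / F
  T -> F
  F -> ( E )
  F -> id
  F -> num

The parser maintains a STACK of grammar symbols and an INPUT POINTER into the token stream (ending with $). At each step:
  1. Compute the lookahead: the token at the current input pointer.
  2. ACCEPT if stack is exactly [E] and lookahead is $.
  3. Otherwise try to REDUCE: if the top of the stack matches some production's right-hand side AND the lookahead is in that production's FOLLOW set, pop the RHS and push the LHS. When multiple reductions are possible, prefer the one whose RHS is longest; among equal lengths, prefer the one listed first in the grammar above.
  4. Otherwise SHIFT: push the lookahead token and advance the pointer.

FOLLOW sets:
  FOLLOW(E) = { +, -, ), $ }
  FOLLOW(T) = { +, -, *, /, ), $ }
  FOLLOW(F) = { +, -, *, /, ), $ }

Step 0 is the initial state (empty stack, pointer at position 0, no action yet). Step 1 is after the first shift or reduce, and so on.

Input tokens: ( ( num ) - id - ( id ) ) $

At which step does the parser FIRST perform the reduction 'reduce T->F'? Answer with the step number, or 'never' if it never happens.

Step 1: shift (. Stack=[(] ptr=1 lookahead=( remaining=[( num ) - id - ( id ) ) $]
Step 2: shift (. Stack=[( (] ptr=2 lookahead=num remaining=[num ) - id - ( id ) ) $]
Step 3: shift num. Stack=[( ( num] ptr=3 lookahead=) remaining=[) - id - ( id ) ) $]
Step 4: reduce F->num. Stack=[( ( F] ptr=3 lookahead=) remaining=[) - id - ( id ) ) $]
Step 5: reduce T->F. Stack=[( ( T] ptr=3 lookahead=) remaining=[) - id - ( id ) ) $]

Answer: 5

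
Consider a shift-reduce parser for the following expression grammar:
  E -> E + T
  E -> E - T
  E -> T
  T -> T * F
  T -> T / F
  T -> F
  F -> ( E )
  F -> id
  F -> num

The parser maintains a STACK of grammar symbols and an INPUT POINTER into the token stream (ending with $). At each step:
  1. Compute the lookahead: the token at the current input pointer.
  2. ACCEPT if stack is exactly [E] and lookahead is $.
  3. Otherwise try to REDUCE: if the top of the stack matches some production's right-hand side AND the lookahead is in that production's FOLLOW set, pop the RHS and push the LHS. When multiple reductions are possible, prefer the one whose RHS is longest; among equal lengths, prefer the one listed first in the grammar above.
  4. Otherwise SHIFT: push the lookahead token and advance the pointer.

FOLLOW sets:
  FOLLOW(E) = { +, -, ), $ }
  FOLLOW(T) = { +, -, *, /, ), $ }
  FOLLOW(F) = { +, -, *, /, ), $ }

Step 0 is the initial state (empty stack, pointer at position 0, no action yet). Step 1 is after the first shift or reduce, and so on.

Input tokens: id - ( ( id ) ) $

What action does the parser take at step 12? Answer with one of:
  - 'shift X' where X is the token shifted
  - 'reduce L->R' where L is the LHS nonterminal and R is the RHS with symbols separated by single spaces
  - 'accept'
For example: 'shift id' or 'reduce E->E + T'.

Step 1: shift id. Stack=[id] ptr=1 lookahead=- remaining=[- ( ( id ) ) $]
Step 2: reduce F->id. Stack=[F] ptr=1 lookahead=- remaining=[- ( ( id ) ) $]
Step 3: reduce T->F. Stack=[T] ptr=1 lookahead=- remaining=[- ( ( id ) ) $]
Step 4: reduce E->T. Stack=[E] ptr=1 lookahead=- remaining=[- ( ( id ) ) $]
Step 5: shift -. Stack=[E -] ptr=2 lookahead=( remaining=[( ( id ) ) $]
Step 6: shift (. Stack=[E - (] ptr=3 lookahead=( remaining=[( id ) ) $]
Step 7: shift (. Stack=[E - ( (] ptr=4 lookahead=id remaining=[id ) ) $]
Step 8: shift id. Stack=[E - ( ( id] ptr=5 lookahead=) remaining=[) ) $]
Step 9: reduce F->id. Stack=[E - ( ( F] ptr=5 lookahead=) remaining=[) ) $]
Step 10: reduce T->F. Stack=[E - ( ( T] ptr=5 lookahead=) remaining=[) ) $]
Step 11: reduce E->T. Stack=[E - ( ( E] ptr=5 lookahead=) remaining=[) ) $]
Step 12: shift ). Stack=[E - ( ( E )] ptr=6 lookahead=) remaining=[) $]

Answer: shift )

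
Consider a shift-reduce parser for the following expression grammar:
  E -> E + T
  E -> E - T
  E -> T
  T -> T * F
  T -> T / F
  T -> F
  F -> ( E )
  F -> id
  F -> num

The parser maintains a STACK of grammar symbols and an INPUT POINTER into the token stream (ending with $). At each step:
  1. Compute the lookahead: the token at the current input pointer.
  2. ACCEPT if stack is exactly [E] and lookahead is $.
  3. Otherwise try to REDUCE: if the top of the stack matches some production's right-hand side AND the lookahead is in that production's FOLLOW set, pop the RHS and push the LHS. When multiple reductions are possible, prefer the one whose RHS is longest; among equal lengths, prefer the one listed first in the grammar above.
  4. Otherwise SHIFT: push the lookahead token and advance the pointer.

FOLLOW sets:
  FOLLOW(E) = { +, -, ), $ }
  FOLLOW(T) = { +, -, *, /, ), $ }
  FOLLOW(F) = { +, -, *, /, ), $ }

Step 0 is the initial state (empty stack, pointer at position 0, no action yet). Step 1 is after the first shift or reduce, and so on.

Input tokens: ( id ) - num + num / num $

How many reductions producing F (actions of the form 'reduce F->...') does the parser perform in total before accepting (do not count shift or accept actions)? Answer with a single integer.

Answer: 5

Derivation:
Step 1: shift (. Stack=[(] ptr=1 lookahead=id remaining=[id ) - num + num / num $]
Step 2: shift id. Stack=[( id] ptr=2 lookahead=) remaining=[) - num + num / num $]
Step 3: reduce F->id. Stack=[( F] ptr=2 lookahead=) remaining=[) - num + num / num $]
Step 4: reduce T->F. Stack=[( T] ptr=2 lookahead=) remaining=[) - num + num / num $]
Step 5: reduce E->T. Stack=[( E] ptr=2 lookahead=) remaining=[) - num + num / num $]
Step 6: shift ). Stack=[( E )] ptr=3 lookahead=- remaining=[- num + num / num $]
Step 7: reduce F->( E ). Stack=[F] ptr=3 lookahead=- remaining=[- num + num / num $]
Step 8: reduce T->F. Stack=[T] ptr=3 lookahead=- remaining=[- num + num / num $]
Step 9: reduce E->T. Stack=[E] ptr=3 lookahead=- remaining=[- num + num / num $]
Step 10: shift -. Stack=[E -] ptr=4 lookahead=num remaining=[num + num / num $]
Step 11: shift num. Stack=[E - num] ptr=5 lookahead=+ remaining=[+ num / num $]
Step 12: reduce F->num. Stack=[E - F] ptr=5 lookahead=+ remaining=[+ num / num $]
Step 13: reduce T->F. Stack=[E - T] ptr=5 lookahead=+ remaining=[+ num / num $]
Step 14: reduce E->E - T. Stack=[E] ptr=5 lookahead=+ remaining=[+ num / num $]
Step 15: shift +. Stack=[E +] ptr=6 lookahead=num remaining=[num / num $]
Step 16: shift num. Stack=[E + num] ptr=7 lookahead=/ remaining=[/ num $]
Step 17: reduce F->num. Stack=[E + F] ptr=7 lookahead=/ remaining=[/ num $]
Step 18: reduce T->F. Stack=[E + T] ptr=7 lookahead=/ remaining=[/ num $]
Step 19: shift /. Stack=[E + T /] ptr=8 lookahead=num remaining=[num $]
Step 20: shift num. Stack=[E + T / num] ptr=9 lookahead=$ remaining=[$]
Step 21: reduce F->num. Stack=[E + T / F] ptr=9 lookahead=$ remaining=[$]
Step 22: reduce T->T / F. Stack=[E + T] ptr=9 lookahead=$ remaining=[$]
Step 23: reduce E->E + T. Stack=[E] ptr=9 lookahead=$ remaining=[$]
Step 24: accept. Stack=[E] ptr=9 lookahead=$ remaining=[$]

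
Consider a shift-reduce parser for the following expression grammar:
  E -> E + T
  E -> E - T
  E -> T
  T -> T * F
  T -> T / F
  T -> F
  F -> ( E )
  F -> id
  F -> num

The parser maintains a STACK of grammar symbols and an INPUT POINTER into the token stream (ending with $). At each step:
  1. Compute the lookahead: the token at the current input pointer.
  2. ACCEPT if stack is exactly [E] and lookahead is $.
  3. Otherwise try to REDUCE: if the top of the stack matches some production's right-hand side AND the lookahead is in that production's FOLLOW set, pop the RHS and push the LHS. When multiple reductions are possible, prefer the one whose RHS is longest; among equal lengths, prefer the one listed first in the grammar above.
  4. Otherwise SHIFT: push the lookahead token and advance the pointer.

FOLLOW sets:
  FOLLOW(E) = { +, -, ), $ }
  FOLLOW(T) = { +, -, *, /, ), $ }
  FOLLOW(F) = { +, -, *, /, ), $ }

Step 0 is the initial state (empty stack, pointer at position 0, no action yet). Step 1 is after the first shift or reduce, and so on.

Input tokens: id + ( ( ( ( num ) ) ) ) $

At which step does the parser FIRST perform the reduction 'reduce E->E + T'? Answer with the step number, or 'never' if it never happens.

Step 1: shift id. Stack=[id] ptr=1 lookahead=+ remaining=[+ ( ( ( ( num ) ) ) ) $]
Step 2: reduce F->id. Stack=[F] ptr=1 lookahead=+ remaining=[+ ( ( ( ( num ) ) ) ) $]
Step 3: reduce T->F. Stack=[T] ptr=1 lookahead=+ remaining=[+ ( ( ( ( num ) ) ) ) $]
Step 4: reduce E->T. Stack=[E] ptr=1 lookahead=+ remaining=[+ ( ( ( ( num ) ) ) ) $]
Step 5: shift +. Stack=[E +] ptr=2 lookahead=( remaining=[( ( ( ( num ) ) ) ) $]
Step 6: shift (. Stack=[E + (] ptr=3 lookahead=( remaining=[( ( ( num ) ) ) ) $]
Step 7: shift (. Stack=[E + ( (] ptr=4 lookahead=( remaining=[( ( num ) ) ) ) $]
Step 8: shift (. Stack=[E + ( ( (] ptr=5 lookahead=( remaining=[( num ) ) ) ) $]
Step 9: shift (. Stack=[E + ( ( ( (] ptr=6 lookahead=num remaining=[num ) ) ) ) $]
Step 10: shift num. Stack=[E + ( ( ( ( num] ptr=7 lookahead=) remaining=[) ) ) ) $]
Step 11: reduce F->num. Stack=[E + ( ( ( ( F] ptr=7 lookahead=) remaining=[) ) ) ) $]
Step 12: reduce T->F. Stack=[E + ( ( ( ( T] ptr=7 lookahead=) remaining=[) ) ) ) $]
Step 13: reduce E->T. Stack=[E + ( ( ( ( E] ptr=7 lookahead=) remaining=[) ) ) ) $]
Step 14: shift ). Stack=[E + ( ( ( ( E )] ptr=8 lookahead=) remaining=[) ) ) $]
Step 15: reduce F->( E ). Stack=[E + ( ( ( F] ptr=8 lookahead=) remaining=[) ) ) $]
Step 16: reduce T->F. Stack=[E + ( ( ( T] ptr=8 lookahead=) remaining=[) ) ) $]
Step 17: reduce E->T. Stack=[E + ( ( ( E] ptr=8 lookahead=) remaining=[) ) ) $]
Step 18: shift ). Stack=[E + ( ( ( E )] ptr=9 lookahead=) remaining=[) ) $]
Step 19: reduce F->( E ). Stack=[E + ( ( F] ptr=9 lookahead=) remaining=[) ) $]
Step 20: reduce T->F. Stack=[E + ( ( T] ptr=9 lookahead=) remaining=[) ) $]
Step 21: reduce E->T. Stack=[E + ( ( E] ptr=9 lookahead=) remaining=[) ) $]
Step 22: shift ). Stack=[E + ( ( E )] ptr=10 lookahead=) remaining=[) $]
Step 23: reduce F->( E ). Stack=[E + ( F] ptr=10 lookahead=) remaining=[) $]
Step 24: reduce T->F. Stack=[E + ( T] ptr=10 lookahead=) remaining=[) $]
Step 25: reduce E->T. Stack=[E + ( E] ptr=10 lookahead=) remaining=[) $]
Step 26: shift ). Stack=[E + ( E )] ptr=11 lookahead=$ remaining=[$]
Step 27: reduce F->( E ). Stack=[E + F] ptr=11 lookahead=$ remaining=[$]
Step 28: reduce T->F. Stack=[E + T] ptr=11 lookahead=$ remaining=[$]
Step 29: reduce E->E + T. Stack=[E] ptr=11 lookahead=$ remaining=[$]

Answer: 29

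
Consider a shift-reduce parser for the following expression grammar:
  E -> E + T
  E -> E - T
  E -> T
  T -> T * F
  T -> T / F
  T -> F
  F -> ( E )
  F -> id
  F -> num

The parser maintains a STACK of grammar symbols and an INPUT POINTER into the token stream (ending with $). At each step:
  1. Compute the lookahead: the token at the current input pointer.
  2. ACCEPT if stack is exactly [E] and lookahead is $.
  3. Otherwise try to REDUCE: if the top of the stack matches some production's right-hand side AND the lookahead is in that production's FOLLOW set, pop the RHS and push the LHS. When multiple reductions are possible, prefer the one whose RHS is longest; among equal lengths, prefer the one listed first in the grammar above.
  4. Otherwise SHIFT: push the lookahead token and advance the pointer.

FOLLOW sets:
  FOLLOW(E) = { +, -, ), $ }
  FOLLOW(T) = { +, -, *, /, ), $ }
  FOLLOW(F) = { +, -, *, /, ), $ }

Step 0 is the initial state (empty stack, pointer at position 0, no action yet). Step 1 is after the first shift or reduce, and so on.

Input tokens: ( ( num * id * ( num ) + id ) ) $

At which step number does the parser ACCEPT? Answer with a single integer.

Answer: 33

Derivation:
Step 1: shift (. Stack=[(] ptr=1 lookahead=( remaining=[( num * id * ( num ) + id ) ) $]
Step 2: shift (. Stack=[( (] ptr=2 lookahead=num remaining=[num * id * ( num ) + id ) ) $]
Step 3: shift num. Stack=[( ( num] ptr=3 lookahead=* remaining=[* id * ( num ) + id ) ) $]
Step 4: reduce F->num. Stack=[( ( F] ptr=3 lookahead=* remaining=[* id * ( num ) + id ) ) $]
Step 5: reduce T->F. Stack=[( ( T] ptr=3 lookahead=* remaining=[* id * ( num ) + id ) ) $]
Step 6: shift *. Stack=[( ( T *] ptr=4 lookahead=id remaining=[id * ( num ) + id ) ) $]
Step 7: shift id. Stack=[( ( T * id] ptr=5 lookahead=* remaining=[* ( num ) + id ) ) $]
Step 8: reduce F->id. Stack=[( ( T * F] ptr=5 lookahead=* remaining=[* ( num ) + id ) ) $]
Step 9: reduce T->T * F. Stack=[( ( T] ptr=5 lookahead=* remaining=[* ( num ) + id ) ) $]
Step 10: shift *. Stack=[( ( T *] ptr=6 lookahead=( remaining=[( num ) + id ) ) $]
Step 11: shift (. Stack=[( ( T * (] ptr=7 lookahead=num remaining=[num ) + id ) ) $]
Step 12: shift num. Stack=[( ( T * ( num] ptr=8 lookahead=) remaining=[) + id ) ) $]
Step 13: reduce F->num. Stack=[( ( T * ( F] ptr=8 lookahead=) remaining=[) + id ) ) $]
Step 14: reduce T->F. Stack=[( ( T * ( T] ptr=8 lookahead=) remaining=[) + id ) ) $]
Step 15: reduce E->T. Stack=[( ( T * ( E] ptr=8 lookahead=) remaining=[) + id ) ) $]
Step 16: shift ). Stack=[( ( T * ( E )] ptr=9 lookahead=+ remaining=[+ id ) ) $]
Step 17: reduce F->( E ). Stack=[( ( T * F] ptr=9 lookahead=+ remaining=[+ id ) ) $]
Step 18: reduce T->T * F. Stack=[( ( T] ptr=9 lookahead=+ remaining=[+ id ) ) $]
Step 19: reduce E->T. Stack=[( ( E] ptr=9 lookahead=+ remaining=[+ id ) ) $]
Step 20: shift +. Stack=[( ( E +] ptr=10 lookahead=id remaining=[id ) ) $]
Step 21: shift id. Stack=[( ( E + id] ptr=11 lookahead=) remaining=[) ) $]
Step 22: reduce F->id. Stack=[( ( E + F] ptr=11 lookahead=) remaining=[) ) $]
Step 23: reduce T->F. Stack=[( ( E + T] ptr=11 lookahead=) remaining=[) ) $]
Step 24: reduce E->E + T. Stack=[( ( E] ptr=11 lookahead=) remaining=[) ) $]
Step 25: shift ). Stack=[( ( E )] ptr=12 lookahead=) remaining=[) $]
Step 26: reduce F->( E ). Stack=[( F] ptr=12 lookahead=) remaining=[) $]
Step 27: reduce T->F. Stack=[( T] ptr=12 lookahead=) remaining=[) $]
Step 28: reduce E->T. Stack=[( E] ptr=12 lookahead=) remaining=[) $]
Step 29: shift ). Stack=[( E )] ptr=13 lookahead=$ remaining=[$]
Step 30: reduce F->( E ). Stack=[F] ptr=13 lookahead=$ remaining=[$]
Step 31: reduce T->F. Stack=[T] ptr=13 lookahead=$ remaining=[$]
Step 32: reduce E->T. Stack=[E] ptr=13 lookahead=$ remaining=[$]
Step 33: accept. Stack=[E] ptr=13 lookahead=$ remaining=[$]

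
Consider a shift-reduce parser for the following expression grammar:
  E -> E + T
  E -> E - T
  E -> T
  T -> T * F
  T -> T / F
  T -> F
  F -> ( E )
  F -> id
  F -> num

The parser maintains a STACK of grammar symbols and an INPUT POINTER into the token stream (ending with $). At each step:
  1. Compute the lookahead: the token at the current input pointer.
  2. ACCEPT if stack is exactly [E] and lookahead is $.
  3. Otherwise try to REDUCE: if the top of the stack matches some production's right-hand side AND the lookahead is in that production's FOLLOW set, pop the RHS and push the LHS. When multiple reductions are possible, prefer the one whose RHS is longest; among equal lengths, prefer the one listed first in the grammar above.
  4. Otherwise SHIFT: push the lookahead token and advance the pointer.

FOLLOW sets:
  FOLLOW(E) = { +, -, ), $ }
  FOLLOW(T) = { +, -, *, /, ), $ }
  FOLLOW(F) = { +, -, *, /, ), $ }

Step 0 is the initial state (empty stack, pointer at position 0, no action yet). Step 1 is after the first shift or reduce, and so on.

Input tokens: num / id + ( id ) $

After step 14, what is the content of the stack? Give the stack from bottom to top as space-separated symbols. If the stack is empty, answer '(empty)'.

Answer: E + ( E

Derivation:
Step 1: shift num. Stack=[num] ptr=1 lookahead=/ remaining=[/ id + ( id ) $]
Step 2: reduce F->num. Stack=[F] ptr=1 lookahead=/ remaining=[/ id + ( id ) $]
Step 3: reduce T->F. Stack=[T] ptr=1 lookahead=/ remaining=[/ id + ( id ) $]
Step 4: shift /. Stack=[T /] ptr=2 lookahead=id remaining=[id + ( id ) $]
Step 5: shift id. Stack=[T / id] ptr=3 lookahead=+ remaining=[+ ( id ) $]
Step 6: reduce F->id. Stack=[T / F] ptr=3 lookahead=+ remaining=[+ ( id ) $]
Step 7: reduce T->T / F. Stack=[T] ptr=3 lookahead=+ remaining=[+ ( id ) $]
Step 8: reduce E->T. Stack=[E] ptr=3 lookahead=+ remaining=[+ ( id ) $]
Step 9: shift +. Stack=[E +] ptr=4 lookahead=( remaining=[( id ) $]
Step 10: shift (. Stack=[E + (] ptr=5 lookahead=id remaining=[id ) $]
Step 11: shift id. Stack=[E + ( id] ptr=6 lookahead=) remaining=[) $]
Step 12: reduce F->id. Stack=[E + ( F] ptr=6 lookahead=) remaining=[) $]
Step 13: reduce T->F. Stack=[E + ( T] ptr=6 lookahead=) remaining=[) $]
Step 14: reduce E->T. Stack=[E + ( E] ptr=6 lookahead=) remaining=[) $]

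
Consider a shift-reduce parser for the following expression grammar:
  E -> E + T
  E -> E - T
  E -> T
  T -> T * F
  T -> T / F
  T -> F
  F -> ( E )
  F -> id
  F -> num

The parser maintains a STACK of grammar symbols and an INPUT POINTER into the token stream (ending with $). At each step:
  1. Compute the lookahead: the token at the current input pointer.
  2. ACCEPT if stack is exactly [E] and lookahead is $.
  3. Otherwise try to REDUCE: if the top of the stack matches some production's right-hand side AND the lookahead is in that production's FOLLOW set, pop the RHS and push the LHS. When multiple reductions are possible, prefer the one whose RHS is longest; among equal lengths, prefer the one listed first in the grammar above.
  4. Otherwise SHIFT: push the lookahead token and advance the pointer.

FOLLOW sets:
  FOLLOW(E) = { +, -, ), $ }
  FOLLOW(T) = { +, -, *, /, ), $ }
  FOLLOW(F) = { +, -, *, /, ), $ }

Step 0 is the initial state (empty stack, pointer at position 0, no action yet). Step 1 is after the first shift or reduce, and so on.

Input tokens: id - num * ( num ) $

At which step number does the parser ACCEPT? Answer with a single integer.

Answer: 19

Derivation:
Step 1: shift id. Stack=[id] ptr=1 lookahead=- remaining=[- num * ( num ) $]
Step 2: reduce F->id. Stack=[F] ptr=1 lookahead=- remaining=[- num * ( num ) $]
Step 3: reduce T->F. Stack=[T] ptr=1 lookahead=- remaining=[- num * ( num ) $]
Step 4: reduce E->T. Stack=[E] ptr=1 lookahead=- remaining=[- num * ( num ) $]
Step 5: shift -. Stack=[E -] ptr=2 lookahead=num remaining=[num * ( num ) $]
Step 6: shift num. Stack=[E - num] ptr=3 lookahead=* remaining=[* ( num ) $]
Step 7: reduce F->num. Stack=[E - F] ptr=3 lookahead=* remaining=[* ( num ) $]
Step 8: reduce T->F. Stack=[E - T] ptr=3 lookahead=* remaining=[* ( num ) $]
Step 9: shift *. Stack=[E - T *] ptr=4 lookahead=( remaining=[( num ) $]
Step 10: shift (. Stack=[E - T * (] ptr=5 lookahead=num remaining=[num ) $]
Step 11: shift num. Stack=[E - T * ( num] ptr=6 lookahead=) remaining=[) $]
Step 12: reduce F->num. Stack=[E - T * ( F] ptr=6 lookahead=) remaining=[) $]
Step 13: reduce T->F. Stack=[E - T * ( T] ptr=6 lookahead=) remaining=[) $]
Step 14: reduce E->T. Stack=[E - T * ( E] ptr=6 lookahead=) remaining=[) $]
Step 15: shift ). Stack=[E - T * ( E )] ptr=7 lookahead=$ remaining=[$]
Step 16: reduce F->( E ). Stack=[E - T * F] ptr=7 lookahead=$ remaining=[$]
Step 17: reduce T->T * F. Stack=[E - T] ptr=7 lookahead=$ remaining=[$]
Step 18: reduce E->E - T. Stack=[E] ptr=7 lookahead=$ remaining=[$]
Step 19: accept. Stack=[E] ptr=7 lookahead=$ remaining=[$]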